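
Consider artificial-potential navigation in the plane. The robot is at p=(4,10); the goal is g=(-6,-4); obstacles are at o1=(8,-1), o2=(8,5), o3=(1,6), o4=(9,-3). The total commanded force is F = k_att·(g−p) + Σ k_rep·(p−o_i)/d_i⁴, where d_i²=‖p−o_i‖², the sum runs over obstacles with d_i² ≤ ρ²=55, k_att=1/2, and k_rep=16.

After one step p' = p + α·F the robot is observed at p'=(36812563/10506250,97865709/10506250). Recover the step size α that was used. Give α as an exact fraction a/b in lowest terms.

α = 1/10

F_att = 1/2·(g−p) = 1/2·(-10,-14) = (-5.0000,-7.0000)
o1: d²=137 > ρ²=55 → inactive
o2: d²=41 ≤ ρ²=55; F_rep = 16·(-4,5)/41² = (-0.0381,0.0476)
o3: d²=25 ≤ ρ²=55; F_rep = 16·(3,4)/25² = (0.0768,0.1024)
o4: d²=194 > ρ²=55 → inactive
F = F_att + ΣF_rep = (-4.9613,-6.8500)
Δp = p'−p = (-0.4961,-0.6850); α = Δx/Fx = (-5212437/10506250) / (-5212437/1050625) = 1/10
check: Δy/Fy = (-7196791/10506250) / (-7196791/1050625) = 1/10 ✓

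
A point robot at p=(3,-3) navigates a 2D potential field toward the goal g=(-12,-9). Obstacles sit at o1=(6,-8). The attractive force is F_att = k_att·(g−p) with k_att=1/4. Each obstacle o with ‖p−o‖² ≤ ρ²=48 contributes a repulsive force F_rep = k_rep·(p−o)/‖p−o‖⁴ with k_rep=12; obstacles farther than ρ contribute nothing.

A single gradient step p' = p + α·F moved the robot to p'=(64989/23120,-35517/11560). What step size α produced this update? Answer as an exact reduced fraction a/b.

α = 1/20

F_att = 1/4·(g−p) = 1/4·(-15,-6) = (-3.7500,-1.5000)
o1: d²=34 ≤ ρ²=48; F_rep = 12·(-3,5)/34² = (-0.0311,0.0519)
F = F_att + ΣF_rep = (-3.7811,-1.4481)
Δp = p'−p = (-0.1891,-0.0724); α = Δx/Fx = (-4371/23120) / (-4371/1156) = 1/20
check: Δy/Fy = (-837/11560) / (-837/578) = 1/20 ✓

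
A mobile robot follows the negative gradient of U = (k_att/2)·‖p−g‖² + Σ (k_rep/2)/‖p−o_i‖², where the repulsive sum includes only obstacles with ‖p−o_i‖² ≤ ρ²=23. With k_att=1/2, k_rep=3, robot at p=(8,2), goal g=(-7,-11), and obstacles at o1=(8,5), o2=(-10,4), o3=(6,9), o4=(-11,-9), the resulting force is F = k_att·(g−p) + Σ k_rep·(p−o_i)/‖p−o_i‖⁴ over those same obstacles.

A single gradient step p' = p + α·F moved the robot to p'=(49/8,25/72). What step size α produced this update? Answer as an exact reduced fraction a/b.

α = 1/4

F_att = 1/2·(g−p) = 1/2·(-15,-13) = (-7.5000,-6.5000)
o1: d²=9 ≤ ρ²=23; F_rep = 3·(0,-3)/9² = (0.0000,-0.1111)
o2: d²=328 > ρ²=23 → inactive
o3: d²=53 > ρ²=23 → inactive
o4: d²=482 > ρ²=23 → inactive
F = F_att + ΣF_rep = (-7.5000,-6.6111)
Δp = p'−p = (-1.8750,-1.6528); α = Δx/Fx = (-15/8) / (-15/2) = 1/4
check: Δy/Fy = (-119/72) / (-119/18) = 1/4 ✓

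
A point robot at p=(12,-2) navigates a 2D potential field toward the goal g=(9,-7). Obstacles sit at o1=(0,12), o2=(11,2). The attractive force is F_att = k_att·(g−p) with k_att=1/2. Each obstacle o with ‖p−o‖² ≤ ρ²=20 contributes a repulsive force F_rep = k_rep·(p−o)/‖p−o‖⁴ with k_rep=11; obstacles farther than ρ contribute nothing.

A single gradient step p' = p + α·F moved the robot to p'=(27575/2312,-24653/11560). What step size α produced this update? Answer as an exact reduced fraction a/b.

α = 1/20

F_att = 1/2·(g−p) = 1/2·(-3,-5) = (-1.5000,-2.5000)
o1: d²=340 > ρ²=20 → inactive
o2: d²=17 ≤ ρ²=20; F_rep = 11·(1,-4)/17² = (0.0381,-0.1522)
F = F_att + ΣF_rep = (-1.4619,-2.6522)
Δp = p'−p = (-0.0731,-0.1326); α = Δx/Fx = (-169/2312) / (-845/578) = 1/20
check: Δy/Fy = (-1533/11560) / (-1533/578) = 1/20 ✓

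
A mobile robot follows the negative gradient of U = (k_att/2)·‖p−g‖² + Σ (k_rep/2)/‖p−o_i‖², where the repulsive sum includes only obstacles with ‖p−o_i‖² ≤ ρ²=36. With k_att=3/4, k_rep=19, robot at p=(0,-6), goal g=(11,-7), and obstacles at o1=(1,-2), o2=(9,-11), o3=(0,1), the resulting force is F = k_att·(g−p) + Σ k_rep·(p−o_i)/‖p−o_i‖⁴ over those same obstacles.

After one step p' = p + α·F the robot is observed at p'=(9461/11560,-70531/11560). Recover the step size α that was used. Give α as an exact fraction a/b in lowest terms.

F_att = 3/4·(g−p) = 3/4·(11,-1) = (8.2500,-0.7500)
o1: d²=17 ≤ ρ²=36; F_rep = 19·(-1,-4)/17² = (-0.0657,-0.2630)
o2: d²=106 > ρ²=36 → inactive
o3: d²=49 > ρ²=36 → inactive
F = F_att + ΣF_rep = (8.1843,-1.0130)
Δp = p'−p = (0.8184,-0.1013); α = Δx/Fx = (9461/11560) / (9461/1156) = 1/10
check: Δy/Fy = (-1171/11560) / (-1171/1156) = 1/10 ✓

α = 1/10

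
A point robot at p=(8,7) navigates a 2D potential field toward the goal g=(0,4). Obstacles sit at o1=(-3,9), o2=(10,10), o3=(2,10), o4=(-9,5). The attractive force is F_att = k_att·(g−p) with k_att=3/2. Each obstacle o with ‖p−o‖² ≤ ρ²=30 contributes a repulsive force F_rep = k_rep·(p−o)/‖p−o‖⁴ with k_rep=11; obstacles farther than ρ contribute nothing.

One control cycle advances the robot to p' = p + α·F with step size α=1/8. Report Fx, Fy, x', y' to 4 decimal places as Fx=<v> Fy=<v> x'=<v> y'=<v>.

Fx=-12.1302 Fy=-4.6953 x'=6.4837 y'=6.4131

F_att = 3/2·(g−p) = 3/2·(-8,-3) = (-12.0000,-4.5000)
o1: d²=125 > ρ²=30 → inactive
o2: d²=13 ≤ ρ²=30; F_rep = 11·(-2,-3)/13² = (-0.1302,-0.1953)
o3: d²=45 > ρ²=30 → inactive
o4: d²=293 > ρ²=30 → inactive
F = F_att + ΣF_rep = (-12.1302,-4.6953)
p' = p + 1/8·F = (6.4837,6.4131)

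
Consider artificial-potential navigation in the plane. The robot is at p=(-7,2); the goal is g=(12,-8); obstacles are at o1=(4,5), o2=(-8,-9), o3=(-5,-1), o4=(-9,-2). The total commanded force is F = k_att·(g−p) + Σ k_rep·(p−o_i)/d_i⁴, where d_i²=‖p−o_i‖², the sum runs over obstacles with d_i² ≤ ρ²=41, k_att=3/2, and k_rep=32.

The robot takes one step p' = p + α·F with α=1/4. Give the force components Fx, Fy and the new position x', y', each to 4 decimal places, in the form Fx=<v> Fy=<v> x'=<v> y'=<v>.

Fx=28.2813 Fy=-14.1120 x'=0.0703 y'=-1.5280

F_att = 3/2·(g−p) = 3/2·(19,-10) = (28.5000,-15.0000)
o1: d²=130 > ρ²=41 → inactive
o2: d²=122 > ρ²=41 → inactive
o3: d²=13 ≤ ρ²=41; F_rep = 32·(-2,3)/13² = (-0.3787,0.5680)
o4: d²=20 ≤ ρ²=41; F_rep = 32·(2,4)/20² = (0.1600,0.3200)
F = F_att + ΣF_rep = (28.2813,-14.1120)
p' = p + 1/4·F = (0.0703,-1.5280)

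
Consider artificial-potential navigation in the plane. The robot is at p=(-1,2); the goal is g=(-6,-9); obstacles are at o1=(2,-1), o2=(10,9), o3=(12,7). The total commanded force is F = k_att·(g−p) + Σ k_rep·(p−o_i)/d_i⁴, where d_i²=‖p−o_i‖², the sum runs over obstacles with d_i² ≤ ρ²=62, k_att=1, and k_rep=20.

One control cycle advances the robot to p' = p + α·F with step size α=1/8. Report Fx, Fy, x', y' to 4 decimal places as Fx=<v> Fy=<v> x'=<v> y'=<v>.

Fx=-5.1852 Fy=-10.8148 x'=-1.6481 y'=0.6481

F_att = 1·(g−p) = 1·(-5,-11) = (-5.0000,-11.0000)
o1: d²=18 ≤ ρ²=62; F_rep = 20·(-3,3)/18² = (-0.1852,0.1852)
o2: d²=170 > ρ²=62 → inactive
o3: d²=194 > ρ²=62 → inactive
F = F_att + ΣF_rep = (-5.1852,-10.8148)
p' = p + 1/8·F = (-1.6481,0.6481)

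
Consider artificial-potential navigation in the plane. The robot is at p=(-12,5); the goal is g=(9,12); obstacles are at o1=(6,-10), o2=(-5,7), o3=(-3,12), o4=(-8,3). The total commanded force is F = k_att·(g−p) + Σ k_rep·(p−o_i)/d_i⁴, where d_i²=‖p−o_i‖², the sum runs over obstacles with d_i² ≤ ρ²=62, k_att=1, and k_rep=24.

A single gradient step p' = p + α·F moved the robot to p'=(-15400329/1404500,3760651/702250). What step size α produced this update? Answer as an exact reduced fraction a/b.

α = 1/20

F_att = 1·(g−p) = 1·(21,7) = (21.0000,7.0000)
o1: d²=549 > ρ²=62 → inactive
o2: d²=53 ≤ ρ²=62; F_rep = 24·(-7,-2)/53² = (-0.0598,-0.0171)
o3: d²=130 > ρ²=62 → inactive
o4: d²=20 ≤ ρ²=62; F_rep = 24·(-4,2)/20² = (-0.2400,0.1200)
F = F_att + ΣF_rep = (20.7002,7.1029)
Δp = p'−p = (1.0350,0.3551); α = Δx/Fx = (1453671/1404500) / (1453671/70225) = 1/20
check: Δy/Fy = (249401/702250) / (498802/70225) = 1/20 ✓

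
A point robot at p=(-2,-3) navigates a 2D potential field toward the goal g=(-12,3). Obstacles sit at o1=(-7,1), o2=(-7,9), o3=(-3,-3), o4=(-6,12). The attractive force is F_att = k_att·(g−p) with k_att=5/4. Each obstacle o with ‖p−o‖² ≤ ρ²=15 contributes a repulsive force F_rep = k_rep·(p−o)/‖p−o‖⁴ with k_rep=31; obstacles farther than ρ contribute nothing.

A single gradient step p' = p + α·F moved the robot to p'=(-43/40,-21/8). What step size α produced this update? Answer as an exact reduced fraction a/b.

α = 1/20

F_att = 5/4·(g−p) = 5/4·(-10,6) = (-12.5000,7.5000)
o1: d²=41 > ρ²=15 → inactive
o2: d²=169 > ρ²=15 → inactive
o3: d²=1 ≤ ρ²=15; F_rep = 31·(1,0)/1² = (31.0000,0.0000)
o4: d²=241 > ρ²=15 → inactive
F = F_att + ΣF_rep = (18.5000,7.5000)
Δp = p'−p = (0.9250,0.3750); α = Δx/Fx = (37/40) / (37/2) = 1/20
check: Δy/Fy = (3/8) / (15/2) = 1/20 ✓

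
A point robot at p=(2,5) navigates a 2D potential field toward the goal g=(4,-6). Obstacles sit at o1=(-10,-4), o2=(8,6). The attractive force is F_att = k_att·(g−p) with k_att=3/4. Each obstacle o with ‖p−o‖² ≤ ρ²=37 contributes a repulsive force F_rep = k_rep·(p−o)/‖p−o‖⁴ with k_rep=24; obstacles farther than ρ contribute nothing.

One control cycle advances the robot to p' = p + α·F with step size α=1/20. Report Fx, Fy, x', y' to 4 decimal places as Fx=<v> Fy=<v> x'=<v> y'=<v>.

Fx=1.3948 Fy=-8.2675 x'=2.0697 y'=4.5866

F_att = 3/4·(g−p) = 3/4·(2,-11) = (1.5000,-8.2500)
o1: d²=225 > ρ²=37 → inactive
o2: d²=37 ≤ ρ²=37; F_rep = 24·(-6,-1)/37² = (-0.1052,-0.0175)
F = F_att + ΣF_rep = (1.3948,-8.2675)
p' = p + 1/20·F = (2.0697,4.5866)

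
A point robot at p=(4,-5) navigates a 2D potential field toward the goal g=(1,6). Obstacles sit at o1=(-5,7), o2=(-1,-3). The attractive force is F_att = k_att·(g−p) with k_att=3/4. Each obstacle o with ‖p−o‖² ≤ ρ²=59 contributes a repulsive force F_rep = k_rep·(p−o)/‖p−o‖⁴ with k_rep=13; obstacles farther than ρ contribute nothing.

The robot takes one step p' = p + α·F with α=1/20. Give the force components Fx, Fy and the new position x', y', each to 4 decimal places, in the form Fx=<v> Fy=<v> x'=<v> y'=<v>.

Fx=-2.1727 Fy=8.2191 x'=3.8914 y'=-4.5890

F_att = 3/4·(g−p) = 3/4·(-3,11) = (-2.2500,8.2500)
o1: d²=225 > ρ²=59 → inactive
o2: d²=29 ≤ ρ²=59; F_rep = 13·(5,-2)/29² = (0.0773,-0.0309)
F = F_att + ΣF_rep = (-2.1727,8.2191)
p' = p + 1/20·F = (3.8914,-4.5890)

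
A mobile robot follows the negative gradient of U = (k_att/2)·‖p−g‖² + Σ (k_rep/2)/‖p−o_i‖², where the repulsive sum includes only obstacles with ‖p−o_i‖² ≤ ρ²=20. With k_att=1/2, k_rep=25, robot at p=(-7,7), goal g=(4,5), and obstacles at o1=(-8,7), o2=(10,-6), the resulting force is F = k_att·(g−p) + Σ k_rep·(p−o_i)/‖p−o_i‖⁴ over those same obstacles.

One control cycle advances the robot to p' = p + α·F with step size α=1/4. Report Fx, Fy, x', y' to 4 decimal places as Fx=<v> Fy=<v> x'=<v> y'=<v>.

Fx=30.5000 Fy=-1.0000 x'=0.6250 y'=6.7500

F_att = 1/2·(g−p) = 1/2·(11,-2) = (5.5000,-1.0000)
o1: d²=1 ≤ ρ²=20; F_rep = 25·(1,0)/1² = (25.0000,0.0000)
o2: d²=458 > ρ²=20 → inactive
F = F_att + ΣF_rep = (30.5000,-1.0000)
p' = p + 1/4·F = (0.6250,6.7500)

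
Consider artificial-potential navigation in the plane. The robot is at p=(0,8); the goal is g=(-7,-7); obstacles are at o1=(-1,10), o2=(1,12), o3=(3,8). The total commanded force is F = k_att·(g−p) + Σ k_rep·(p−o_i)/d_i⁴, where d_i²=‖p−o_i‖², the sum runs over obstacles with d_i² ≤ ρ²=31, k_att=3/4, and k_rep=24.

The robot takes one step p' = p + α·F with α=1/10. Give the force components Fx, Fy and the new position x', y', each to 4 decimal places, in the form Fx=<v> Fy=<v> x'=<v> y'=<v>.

F_att = 3/4·(g−p) = 3/4·(-7,-15) = (-5.2500,-11.2500)
o1: d²=5 ≤ ρ²=31; F_rep = 24·(1,-2)/5² = (0.9600,-1.9200)
o2: d²=17 ≤ ρ²=31; F_rep = 24·(-1,-4)/17² = (-0.0830,-0.3322)
o3: d²=9 ≤ ρ²=31; F_rep = 24·(-3,0)/9² = (-0.8889,0.0000)
F = F_att + ΣF_rep = (-5.2619,-13.5022)
p' = p + 1/10·F = (-0.5262,6.6498)

Fx=-5.2619 Fy=-13.5022 x'=-0.5262 y'=6.6498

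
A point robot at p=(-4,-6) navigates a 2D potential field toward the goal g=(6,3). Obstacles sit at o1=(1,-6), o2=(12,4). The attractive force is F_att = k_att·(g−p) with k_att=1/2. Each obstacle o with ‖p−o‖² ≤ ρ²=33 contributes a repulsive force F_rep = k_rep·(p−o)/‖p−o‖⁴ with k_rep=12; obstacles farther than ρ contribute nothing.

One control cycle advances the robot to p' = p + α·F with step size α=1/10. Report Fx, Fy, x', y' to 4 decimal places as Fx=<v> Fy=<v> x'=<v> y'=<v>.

F_att = 1/2·(g−p) = 1/2·(10,9) = (5.0000,4.5000)
o1: d²=25 ≤ ρ²=33; F_rep = 12·(-5,0)/25² = (-0.0960,0.0000)
o2: d²=356 > ρ²=33 → inactive
F = F_att + ΣF_rep = (4.9040,4.5000)
p' = p + 1/10·F = (-3.5096,-5.5500)

Fx=4.9040 Fy=4.5000 x'=-3.5096 y'=-5.5500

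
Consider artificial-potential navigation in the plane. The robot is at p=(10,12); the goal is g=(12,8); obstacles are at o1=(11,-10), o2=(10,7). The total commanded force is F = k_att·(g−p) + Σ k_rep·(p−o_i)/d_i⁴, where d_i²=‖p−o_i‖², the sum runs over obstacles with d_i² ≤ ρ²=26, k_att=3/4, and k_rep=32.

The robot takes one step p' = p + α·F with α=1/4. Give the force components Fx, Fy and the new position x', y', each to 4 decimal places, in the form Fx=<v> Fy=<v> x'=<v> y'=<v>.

F_att = 3/4·(g−p) = 3/4·(2,-4) = (1.5000,-3.0000)
o1: d²=485 > ρ²=26 → inactive
o2: d²=25 ≤ ρ²=26; F_rep = 32·(0,5)/25² = (0.0000,0.2560)
F = F_att + ΣF_rep = (1.5000,-2.7440)
p' = p + 1/4·F = (10.3750,11.3140)

Fx=1.5000 Fy=-2.7440 x'=10.3750 y'=11.3140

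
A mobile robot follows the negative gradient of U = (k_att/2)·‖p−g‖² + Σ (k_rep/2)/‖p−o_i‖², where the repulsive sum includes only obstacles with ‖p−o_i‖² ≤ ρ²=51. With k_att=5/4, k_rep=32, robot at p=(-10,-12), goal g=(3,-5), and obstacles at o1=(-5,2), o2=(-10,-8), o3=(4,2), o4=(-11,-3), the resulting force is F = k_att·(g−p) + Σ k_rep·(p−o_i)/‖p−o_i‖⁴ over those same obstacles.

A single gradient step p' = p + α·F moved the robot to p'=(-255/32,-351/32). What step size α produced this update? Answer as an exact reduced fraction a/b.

F_att = 5/4·(g−p) = 5/4·(13,7) = (16.2500,8.7500)
o1: d²=221 > ρ²=51 → inactive
o2: d²=16 ≤ ρ²=51; F_rep = 32·(0,-4)/16² = (0.0000,-0.5000)
o3: d²=392 > ρ²=51 → inactive
o4: d²=82 > ρ²=51 → inactive
F = F_att + ΣF_rep = (16.2500,8.2500)
Δp = p'−p = (2.0312,1.0312); α = Δx/Fx = (65/32) / (65/4) = 1/8
check: Δy/Fy = (33/32) / (33/4) = 1/8 ✓

α = 1/8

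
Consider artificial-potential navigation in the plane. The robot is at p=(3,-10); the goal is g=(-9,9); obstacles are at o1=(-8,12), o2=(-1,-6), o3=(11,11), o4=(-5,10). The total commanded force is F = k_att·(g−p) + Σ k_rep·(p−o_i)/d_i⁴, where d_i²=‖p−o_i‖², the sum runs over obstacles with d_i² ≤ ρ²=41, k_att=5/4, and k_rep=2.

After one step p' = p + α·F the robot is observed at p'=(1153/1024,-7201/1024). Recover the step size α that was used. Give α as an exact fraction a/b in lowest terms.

α = 1/8

F_att = 5/4·(g−p) = 5/4·(-12,19) = (-15.0000,23.7500)
o1: d²=605 > ρ²=41 → inactive
o2: d²=32 ≤ ρ²=41; F_rep = 2·(4,-4)/32² = (0.0078,-0.0078)
o3: d²=505 > ρ²=41 → inactive
o4: d²=464 > ρ²=41 → inactive
F = F_att + ΣF_rep = (-14.9922,23.7422)
Δp = p'−p = (-1.8740,2.9678); α = Δx/Fx = (-1919/1024) / (-1919/128) = 1/8
check: Δy/Fy = (3039/1024) / (3039/128) = 1/8 ✓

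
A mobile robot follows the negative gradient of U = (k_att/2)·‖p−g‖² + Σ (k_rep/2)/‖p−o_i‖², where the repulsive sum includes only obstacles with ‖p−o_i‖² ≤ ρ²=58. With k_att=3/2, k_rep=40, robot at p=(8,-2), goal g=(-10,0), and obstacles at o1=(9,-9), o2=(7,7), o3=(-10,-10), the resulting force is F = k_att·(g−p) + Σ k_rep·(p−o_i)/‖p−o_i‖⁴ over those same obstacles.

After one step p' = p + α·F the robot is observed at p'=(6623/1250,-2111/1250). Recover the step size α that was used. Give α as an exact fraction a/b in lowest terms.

F_att = 3/2·(g−p) = 3/2·(-18,2) = (-27.0000,3.0000)
o1: d²=50 ≤ ρ²=58; F_rep = 40·(-1,7)/50² = (-0.0160,0.1120)
o2: d²=82 > ρ²=58 → inactive
o3: d²=388 > ρ²=58 → inactive
F = F_att + ΣF_rep = (-27.0160,3.1120)
Δp = p'−p = (-2.7016,0.3112); α = Δx/Fx = (-3377/1250) / (-3377/125) = 1/10
check: Δy/Fy = (389/1250) / (389/125) = 1/10 ✓

α = 1/10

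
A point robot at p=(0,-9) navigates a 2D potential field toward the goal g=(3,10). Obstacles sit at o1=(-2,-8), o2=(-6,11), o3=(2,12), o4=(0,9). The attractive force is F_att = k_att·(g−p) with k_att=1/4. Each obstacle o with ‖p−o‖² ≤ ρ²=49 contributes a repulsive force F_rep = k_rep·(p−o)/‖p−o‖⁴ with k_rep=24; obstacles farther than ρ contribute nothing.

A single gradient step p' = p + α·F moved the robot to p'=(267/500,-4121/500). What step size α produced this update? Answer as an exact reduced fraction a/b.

α = 1/5

F_att = 1/4·(g−p) = 1/4·(3,19) = (0.7500,4.7500)
o1: d²=5 ≤ ρ²=49; F_rep = 24·(2,-1)/5² = (1.9200,-0.9600)
o2: d²=436 > ρ²=49 → inactive
o3: d²=445 > ρ²=49 → inactive
o4: d²=324 > ρ²=49 → inactive
F = F_att + ΣF_rep = (2.6700,3.7900)
Δp = p'−p = (0.5340,0.7580); α = Δx/Fx = (267/500) / (267/100) = 1/5
check: Δy/Fy = (379/500) / (379/100) = 1/5 ✓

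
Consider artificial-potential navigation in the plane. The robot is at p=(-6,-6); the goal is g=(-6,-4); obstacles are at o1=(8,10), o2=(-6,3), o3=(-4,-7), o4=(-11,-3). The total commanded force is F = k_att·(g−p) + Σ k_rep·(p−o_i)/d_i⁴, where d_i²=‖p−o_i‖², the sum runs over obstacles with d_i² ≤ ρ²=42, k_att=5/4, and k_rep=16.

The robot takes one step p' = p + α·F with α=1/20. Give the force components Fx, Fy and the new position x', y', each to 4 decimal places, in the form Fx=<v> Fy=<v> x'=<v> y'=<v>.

F_att = 5/4·(g−p) = 5/4·(0,2) = (0.0000,2.5000)
o1: d²=452 > ρ²=42 → inactive
o2: d²=81 > ρ²=42 → inactive
o3: d²=5 ≤ ρ²=42; F_rep = 16·(-2,1)/5² = (-1.2800,0.6400)
o4: d²=34 ≤ ρ²=42; F_rep = 16·(5,-3)/34² = (0.0692,-0.0415)
F = F_att + ΣF_rep = (-1.2108,3.0985)
p' = p + 1/20·F = (-6.0605,-5.8451)

Fx=-1.2108 Fy=3.0985 x'=-6.0605 y'=-5.8451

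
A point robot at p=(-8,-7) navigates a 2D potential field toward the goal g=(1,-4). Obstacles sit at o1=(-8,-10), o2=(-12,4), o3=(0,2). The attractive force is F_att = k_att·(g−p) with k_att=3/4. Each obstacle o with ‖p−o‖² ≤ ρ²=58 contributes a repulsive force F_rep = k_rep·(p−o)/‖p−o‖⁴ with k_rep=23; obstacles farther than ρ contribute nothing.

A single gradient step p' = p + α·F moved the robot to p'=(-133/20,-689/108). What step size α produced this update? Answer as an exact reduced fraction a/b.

F_att = 3/4·(g−p) = 3/4·(9,3) = (6.7500,2.2500)
o1: d²=9 ≤ ρ²=58; F_rep = 23·(0,3)/9² = (0.0000,0.8519)
o2: d²=137 > ρ²=58 → inactive
o3: d²=145 > ρ²=58 → inactive
F = F_att + ΣF_rep = (6.7500,3.1019)
Δp = p'−p = (1.3500,0.6204); α = Δx/Fx = (27/20) / (27/4) = 1/5
check: Δy/Fy = (67/108) / (335/108) = 1/5 ✓

α = 1/5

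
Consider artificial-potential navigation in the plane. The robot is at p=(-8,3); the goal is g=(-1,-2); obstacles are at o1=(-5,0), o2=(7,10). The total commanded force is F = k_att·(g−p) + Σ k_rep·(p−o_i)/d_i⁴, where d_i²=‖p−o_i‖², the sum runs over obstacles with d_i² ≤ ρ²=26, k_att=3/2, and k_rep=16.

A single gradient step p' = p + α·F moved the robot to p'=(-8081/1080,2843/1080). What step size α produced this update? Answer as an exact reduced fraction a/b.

F_att = 3/2·(g−p) = 3/2·(7,-5) = (10.5000,-7.5000)
o1: d²=18 ≤ ρ²=26; F_rep = 16·(-3,3)/18² = (-0.1481,0.1481)
o2: d²=274 > ρ²=26 → inactive
F = F_att + ΣF_rep = (10.3519,-7.3519)
Δp = p'−p = (0.5176,-0.3676); α = Δx/Fx = (559/1080) / (559/54) = 1/20
check: Δy/Fy = (-397/1080) / (-397/54) = 1/20 ✓

α = 1/20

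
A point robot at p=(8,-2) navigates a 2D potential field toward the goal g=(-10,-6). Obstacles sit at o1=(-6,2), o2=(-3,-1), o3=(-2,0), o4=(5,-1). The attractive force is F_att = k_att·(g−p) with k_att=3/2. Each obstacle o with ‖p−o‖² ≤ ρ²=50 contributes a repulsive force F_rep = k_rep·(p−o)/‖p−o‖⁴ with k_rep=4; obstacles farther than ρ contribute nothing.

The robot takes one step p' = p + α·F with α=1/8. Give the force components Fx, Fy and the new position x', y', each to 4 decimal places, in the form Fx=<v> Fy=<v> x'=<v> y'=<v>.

F_att = 3/2·(g−p) = 3/2·(-18,-4) = (-27.0000,-6.0000)
o1: d²=212 > ρ²=50 → inactive
o2: d²=122 > ρ²=50 → inactive
o3: d²=104 > ρ²=50 → inactive
o4: d²=10 ≤ ρ²=50; F_rep = 4·(3,-1)/10² = (0.1200,-0.0400)
F = F_att + ΣF_rep = (-26.8800,-6.0400)
p' = p + 1/8·F = (4.6400,-2.7550)

Fx=-26.8800 Fy=-6.0400 x'=4.6400 y'=-2.7550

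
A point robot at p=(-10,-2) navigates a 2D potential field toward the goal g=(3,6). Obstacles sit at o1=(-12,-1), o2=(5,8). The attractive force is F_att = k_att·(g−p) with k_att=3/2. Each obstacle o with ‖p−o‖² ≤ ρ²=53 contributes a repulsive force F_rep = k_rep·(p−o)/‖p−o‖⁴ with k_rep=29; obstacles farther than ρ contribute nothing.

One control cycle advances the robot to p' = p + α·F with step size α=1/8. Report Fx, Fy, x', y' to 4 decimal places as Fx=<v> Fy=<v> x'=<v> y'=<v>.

F_att = 3/2·(g−p) = 3/2·(13,8) = (19.5000,12.0000)
o1: d²=5 ≤ ρ²=53; F_rep = 29·(2,-1)/5² = (2.3200,-1.1600)
o2: d²=325 > ρ²=53 → inactive
F = F_att + ΣF_rep = (21.8200,10.8400)
p' = p + 1/8·F = (-7.2725,-0.6450)

Fx=21.8200 Fy=10.8400 x'=-7.2725 y'=-0.6450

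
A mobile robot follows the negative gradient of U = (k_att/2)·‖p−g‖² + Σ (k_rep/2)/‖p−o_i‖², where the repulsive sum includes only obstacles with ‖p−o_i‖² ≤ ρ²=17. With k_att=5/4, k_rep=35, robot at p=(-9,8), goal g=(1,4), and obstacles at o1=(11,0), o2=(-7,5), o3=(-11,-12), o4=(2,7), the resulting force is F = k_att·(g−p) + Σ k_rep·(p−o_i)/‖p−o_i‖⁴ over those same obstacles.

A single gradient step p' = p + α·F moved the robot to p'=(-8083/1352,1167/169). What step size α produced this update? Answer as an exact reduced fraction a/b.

α = 1/4

F_att = 5/4·(g−p) = 5/4·(10,-4) = (12.5000,-5.0000)
o1: d²=464 > ρ²=17 → inactive
o2: d²=13 ≤ ρ²=17; F_rep = 35·(-2,3)/13² = (-0.4142,0.6213)
o3: d²=404 > ρ²=17 → inactive
o4: d²=122 > ρ²=17 → inactive
F = F_att + ΣF_rep = (12.0858,-4.3787)
Δp = p'−p = (3.0214,-1.0947); α = Δx/Fx = (4085/1352) / (4085/338) = 1/4
check: Δy/Fy = (-185/169) / (-740/169) = 1/4 ✓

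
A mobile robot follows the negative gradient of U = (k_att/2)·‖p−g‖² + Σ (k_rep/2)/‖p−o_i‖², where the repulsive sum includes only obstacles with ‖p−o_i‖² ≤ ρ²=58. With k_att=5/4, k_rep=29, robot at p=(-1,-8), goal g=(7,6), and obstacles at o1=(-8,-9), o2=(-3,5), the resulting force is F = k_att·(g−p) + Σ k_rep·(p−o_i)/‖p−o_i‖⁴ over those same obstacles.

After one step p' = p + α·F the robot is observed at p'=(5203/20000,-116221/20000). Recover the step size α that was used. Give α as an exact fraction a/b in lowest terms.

α = 1/8

F_att = 5/4·(g−p) = 5/4·(8,14) = (10.0000,17.5000)
o1: d²=50 ≤ ρ²=58; F_rep = 29·(7,1)/50² = (0.0812,0.0116)
o2: d²=173 > ρ²=58 → inactive
F = F_att + ΣF_rep = (10.0812,17.5116)
Δp = p'−p = (1.2602,2.1890); α = Δx/Fx = (25203/20000) / (25203/2500) = 1/8
check: Δy/Fy = (43779/20000) / (43779/2500) = 1/8 ✓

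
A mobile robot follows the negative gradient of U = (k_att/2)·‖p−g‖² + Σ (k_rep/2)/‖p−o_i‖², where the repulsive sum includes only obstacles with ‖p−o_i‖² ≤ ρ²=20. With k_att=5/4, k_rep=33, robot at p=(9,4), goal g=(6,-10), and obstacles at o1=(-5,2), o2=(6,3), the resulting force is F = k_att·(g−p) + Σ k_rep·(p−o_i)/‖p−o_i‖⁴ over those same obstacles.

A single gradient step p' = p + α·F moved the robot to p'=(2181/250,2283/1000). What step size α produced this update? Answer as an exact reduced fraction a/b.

F_att = 5/4·(g−p) = 5/4·(-3,-14) = (-3.7500,-17.5000)
o1: d²=200 > ρ²=20 → inactive
o2: d²=10 ≤ ρ²=20; F_rep = 33·(3,1)/10² = (0.9900,0.3300)
F = F_att + ΣF_rep = (-2.7600,-17.1700)
Δp = p'−p = (-0.2760,-1.7170); α = Δx/Fx = (-69/250) / (-69/25) = 1/10
check: Δy/Fy = (-1717/1000) / (-1717/100) = 1/10 ✓

α = 1/10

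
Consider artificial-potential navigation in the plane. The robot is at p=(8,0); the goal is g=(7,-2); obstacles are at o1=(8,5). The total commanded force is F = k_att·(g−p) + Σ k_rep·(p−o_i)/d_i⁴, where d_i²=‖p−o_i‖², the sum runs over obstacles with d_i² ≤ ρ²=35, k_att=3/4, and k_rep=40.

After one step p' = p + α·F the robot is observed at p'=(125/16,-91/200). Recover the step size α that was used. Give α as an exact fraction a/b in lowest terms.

α = 1/4

F_att = 3/4·(g−p) = 3/4·(-1,-2) = (-0.7500,-1.5000)
o1: d²=25 ≤ ρ²=35; F_rep = 40·(0,-5)/25² = (0.0000,-0.3200)
F = F_att + ΣF_rep = (-0.7500,-1.8200)
Δp = p'−p = (-0.1875,-0.4550); α = Δx/Fx = (-3/16) / (-3/4) = 1/4
check: Δy/Fy = (-91/200) / (-91/50) = 1/4 ✓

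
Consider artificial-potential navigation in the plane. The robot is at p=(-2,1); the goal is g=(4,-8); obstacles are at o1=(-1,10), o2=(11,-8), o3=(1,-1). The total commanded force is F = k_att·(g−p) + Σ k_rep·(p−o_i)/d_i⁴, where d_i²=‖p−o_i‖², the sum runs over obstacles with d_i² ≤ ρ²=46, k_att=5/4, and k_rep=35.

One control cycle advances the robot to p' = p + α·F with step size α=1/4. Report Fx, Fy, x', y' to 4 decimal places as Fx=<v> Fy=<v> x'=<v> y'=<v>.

F_att = 5/4·(g−p) = 5/4·(6,-9) = (7.5000,-11.2500)
o1: d²=82 > ρ²=46 → inactive
o2: d²=250 > ρ²=46 → inactive
o3: d²=13 ≤ ρ²=46; F_rep = 35·(-3,2)/13² = (-0.6213,0.4142)
F = F_att + ΣF_rep = (6.8787,-10.8358)
p' = p + 1/4·F = (-0.2803,-1.7089)

Fx=6.8787 Fy=-10.8358 x'=-0.2803 y'=-1.7089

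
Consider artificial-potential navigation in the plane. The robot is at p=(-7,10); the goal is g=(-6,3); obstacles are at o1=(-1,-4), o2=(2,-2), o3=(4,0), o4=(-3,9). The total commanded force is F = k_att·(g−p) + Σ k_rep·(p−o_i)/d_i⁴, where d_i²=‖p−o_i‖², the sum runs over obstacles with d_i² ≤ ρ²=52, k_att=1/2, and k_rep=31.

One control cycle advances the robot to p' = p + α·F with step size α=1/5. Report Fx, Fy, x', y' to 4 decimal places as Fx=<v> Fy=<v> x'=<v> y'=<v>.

F_att = 1/2·(g−p) = 1/2·(1,-7) = (0.5000,-3.5000)
o1: d²=232 > ρ²=52 → inactive
o2: d²=225 > ρ²=52 → inactive
o3: d²=221 > ρ²=52 → inactive
o4: d²=17 ≤ ρ²=52; F_rep = 31·(-4,1)/17² = (-0.4291,0.1073)
F = F_att + ΣF_rep = (0.0709,-3.3927)
p' = p + 1/5·F = (-6.9858,9.3215)

Fx=0.0709 Fy=-3.3927 x'=-6.9858 y'=9.3215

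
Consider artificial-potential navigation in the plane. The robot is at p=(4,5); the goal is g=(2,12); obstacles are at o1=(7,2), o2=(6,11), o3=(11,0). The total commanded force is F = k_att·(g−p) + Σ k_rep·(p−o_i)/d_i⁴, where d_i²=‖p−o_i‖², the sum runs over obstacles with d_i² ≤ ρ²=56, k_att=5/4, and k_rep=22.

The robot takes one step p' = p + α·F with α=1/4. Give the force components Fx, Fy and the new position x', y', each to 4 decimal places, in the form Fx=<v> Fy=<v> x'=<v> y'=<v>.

Fx=-2.7312 Fy=8.8712 x'=3.3172 y'=7.2178

F_att = 5/4·(g−p) = 5/4·(-2,7) = (-2.5000,8.7500)
o1: d²=18 ≤ ρ²=56; F_rep = 22·(-3,3)/18² = (-0.2037,0.2037)
o2: d²=40 ≤ ρ²=56; F_rep = 22·(-2,-6)/40² = (-0.0275,-0.0825)
o3: d²=74 > ρ²=56 → inactive
F = F_att + ΣF_rep = (-2.7312,8.8712)
p' = p + 1/4·F = (3.3172,7.2178)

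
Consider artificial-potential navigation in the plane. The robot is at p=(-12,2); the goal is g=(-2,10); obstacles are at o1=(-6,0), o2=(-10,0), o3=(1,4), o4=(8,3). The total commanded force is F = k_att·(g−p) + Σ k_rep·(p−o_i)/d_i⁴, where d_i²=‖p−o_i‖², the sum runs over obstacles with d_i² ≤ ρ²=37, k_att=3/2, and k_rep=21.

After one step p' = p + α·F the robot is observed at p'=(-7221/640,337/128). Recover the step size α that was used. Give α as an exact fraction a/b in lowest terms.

α = 1/20

F_att = 3/2·(g−p) = 3/2·(10,8) = (15.0000,12.0000)
o1: d²=40 > ρ²=37 → inactive
o2: d²=8 ≤ ρ²=37; F_rep = 21·(-2,2)/8² = (-0.6562,0.6562)
o3: d²=173 > ρ²=37 → inactive
o4: d²=401 > ρ²=37 → inactive
F = F_att + ΣF_rep = (14.3438,12.6562)
Δp = p'−p = (0.7172,0.6328); α = Δx/Fx = (459/640) / (459/32) = 1/20
check: Δy/Fy = (81/128) / (405/32) = 1/20 ✓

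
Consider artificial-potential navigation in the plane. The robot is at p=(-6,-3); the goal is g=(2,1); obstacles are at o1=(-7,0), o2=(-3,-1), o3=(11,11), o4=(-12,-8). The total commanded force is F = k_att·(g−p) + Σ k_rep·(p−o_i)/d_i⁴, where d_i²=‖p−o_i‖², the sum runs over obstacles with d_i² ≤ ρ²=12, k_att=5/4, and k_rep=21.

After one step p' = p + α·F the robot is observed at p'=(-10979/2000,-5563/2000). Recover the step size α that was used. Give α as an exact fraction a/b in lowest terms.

F_att = 5/4·(g−p) = 5/4·(8,4) = (10.0000,5.0000)
o1: d²=10 ≤ ρ²=12; F_rep = 21·(1,-3)/10² = (0.2100,-0.6300)
o2: d²=13 > ρ²=12 → inactive
o3: d²=485 > ρ²=12 → inactive
o4: d²=61 > ρ²=12 → inactive
F = F_att + ΣF_rep = (10.2100,4.3700)
Δp = p'−p = (0.5105,0.2185); α = Δx/Fx = (1021/2000) / (1021/100) = 1/20
check: Δy/Fy = (437/2000) / (437/100) = 1/20 ✓

α = 1/20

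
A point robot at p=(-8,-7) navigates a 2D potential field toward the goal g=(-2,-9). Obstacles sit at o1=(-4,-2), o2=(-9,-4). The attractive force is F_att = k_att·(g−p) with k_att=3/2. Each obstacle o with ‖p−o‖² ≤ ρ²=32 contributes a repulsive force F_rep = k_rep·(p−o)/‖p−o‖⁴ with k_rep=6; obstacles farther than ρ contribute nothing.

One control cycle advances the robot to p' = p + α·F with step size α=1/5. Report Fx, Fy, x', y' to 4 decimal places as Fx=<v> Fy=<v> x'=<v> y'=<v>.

Fx=9.0600 Fy=-3.1800 x'=-6.1880 y'=-7.6360

F_att = 3/2·(g−p) = 3/2·(6,-2) = (9.0000,-3.0000)
o1: d²=41 > ρ²=32 → inactive
o2: d²=10 ≤ ρ²=32; F_rep = 6·(1,-3)/10² = (0.0600,-0.1800)
F = F_att + ΣF_rep = (9.0600,-3.1800)
p' = p + 1/5·F = (-6.1880,-7.6360)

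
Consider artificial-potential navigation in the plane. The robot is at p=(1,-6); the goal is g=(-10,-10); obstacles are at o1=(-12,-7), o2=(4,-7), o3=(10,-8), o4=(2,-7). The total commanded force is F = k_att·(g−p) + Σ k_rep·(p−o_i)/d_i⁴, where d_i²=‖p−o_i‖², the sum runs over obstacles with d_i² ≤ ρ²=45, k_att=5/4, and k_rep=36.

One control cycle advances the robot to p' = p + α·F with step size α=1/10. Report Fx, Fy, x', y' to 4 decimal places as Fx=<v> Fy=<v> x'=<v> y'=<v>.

F_att = 5/4·(g−p) = 5/4·(-11,-4) = (-13.7500,-5.0000)
o1: d²=170 > ρ²=45 → inactive
o2: d²=10 ≤ ρ²=45; F_rep = 36·(-3,1)/10² = (-1.0800,0.3600)
o3: d²=85 > ρ²=45 → inactive
o4: d²=2 ≤ ρ²=45; F_rep = 36·(-1,1)/2² = (-9.0000,9.0000)
F = F_att + ΣF_rep = (-23.8300,4.3600)
p' = p + 1/10·F = (-1.3830,-5.5640)

Fx=-23.8300 Fy=4.3600 x'=-1.3830 y'=-5.5640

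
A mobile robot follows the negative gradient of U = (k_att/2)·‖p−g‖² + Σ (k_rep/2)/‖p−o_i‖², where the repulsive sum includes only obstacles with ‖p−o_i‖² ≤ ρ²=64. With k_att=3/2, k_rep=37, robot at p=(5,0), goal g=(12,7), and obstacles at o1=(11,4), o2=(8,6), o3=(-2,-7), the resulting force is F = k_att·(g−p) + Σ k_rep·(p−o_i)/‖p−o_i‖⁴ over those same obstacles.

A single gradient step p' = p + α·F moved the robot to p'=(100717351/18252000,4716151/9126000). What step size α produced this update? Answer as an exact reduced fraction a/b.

F_att = 3/2·(g−p) = 3/2·(7,7) = (10.5000,10.5000)
o1: d²=52 ≤ ρ²=64; F_rep = 37·(-6,-4)/52² = (-0.0821,-0.0547)
o2: d²=45 ≤ ρ²=64; F_rep = 37·(-3,-6)/45² = (-0.0548,-0.1096)
o3: d²=98 > ρ²=64 → inactive
F = F_att + ΣF_rep = (10.3631,10.3356)
Δp = p'−p = (0.5182,0.5168); α = Δx/Fx = (9457351/18252000) / (9457351/912600) = 1/20
check: Δy/Fy = (4716151/9126000) / (4716151/456300) = 1/20 ✓

α = 1/20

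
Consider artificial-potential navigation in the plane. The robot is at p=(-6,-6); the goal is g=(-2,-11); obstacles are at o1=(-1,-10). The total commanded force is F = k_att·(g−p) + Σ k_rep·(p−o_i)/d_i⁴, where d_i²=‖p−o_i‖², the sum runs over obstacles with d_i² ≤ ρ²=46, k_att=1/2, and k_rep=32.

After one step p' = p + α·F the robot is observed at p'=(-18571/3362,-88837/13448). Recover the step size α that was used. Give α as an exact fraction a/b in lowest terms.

F_att = 1/2·(g−p) = 1/2·(4,-5) = (2.0000,-2.5000)
o1: d²=41 ≤ ρ²=46; F_rep = 32·(-5,4)/41² = (-0.0952,0.0761)
F = F_att + ΣF_rep = (1.9048,-2.4239)
Δp = p'−p = (0.4762,-0.6060); α = Δx/Fx = (1601/3362) / (3202/1681) = 1/4
check: Δy/Fy = (-8149/13448) / (-8149/3362) = 1/4 ✓

α = 1/4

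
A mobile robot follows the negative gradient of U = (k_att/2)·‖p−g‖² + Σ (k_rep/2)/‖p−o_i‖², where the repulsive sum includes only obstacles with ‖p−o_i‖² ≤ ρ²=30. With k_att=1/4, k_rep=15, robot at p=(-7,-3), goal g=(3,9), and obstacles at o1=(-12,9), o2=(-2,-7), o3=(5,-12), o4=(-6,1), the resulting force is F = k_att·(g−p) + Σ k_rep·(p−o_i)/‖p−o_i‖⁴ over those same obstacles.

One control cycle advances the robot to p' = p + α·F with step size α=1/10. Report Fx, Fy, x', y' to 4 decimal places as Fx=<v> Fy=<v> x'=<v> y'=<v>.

Fx=2.4481 Fy=2.7924 x'=-6.7552 y'=-2.7208

F_att = 1/4·(g−p) = 1/4·(10,12) = (2.5000,3.0000)
o1: d²=169 > ρ²=30 → inactive
o2: d²=41 > ρ²=30 → inactive
o3: d²=225 > ρ²=30 → inactive
o4: d²=17 ≤ ρ²=30; F_rep = 15·(-1,-4)/17² = (-0.0519,-0.2076)
F = F_att + ΣF_rep = (2.4481,2.7924)
p' = p + 1/10·F = (-6.7552,-2.7208)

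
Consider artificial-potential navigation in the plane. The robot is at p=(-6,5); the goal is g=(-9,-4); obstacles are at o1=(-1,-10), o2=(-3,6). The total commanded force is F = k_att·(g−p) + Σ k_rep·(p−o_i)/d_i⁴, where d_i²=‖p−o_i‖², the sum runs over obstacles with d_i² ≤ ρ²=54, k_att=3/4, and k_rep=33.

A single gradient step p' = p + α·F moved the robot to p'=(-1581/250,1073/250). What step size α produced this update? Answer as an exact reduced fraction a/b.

α = 1/10

F_att = 3/4·(g−p) = 3/4·(-3,-9) = (-2.2500,-6.7500)
o1: d²=250 > ρ²=54 → inactive
o2: d²=10 ≤ ρ²=54; F_rep = 33·(-3,-1)/10² = (-0.9900,-0.3300)
F = F_att + ΣF_rep = (-3.2400,-7.0800)
Δp = p'−p = (-0.3240,-0.7080); α = Δx/Fx = (-81/250) / (-81/25) = 1/10
check: Δy/Fy = (-177/250) / (-177/25) = 1/10 ✓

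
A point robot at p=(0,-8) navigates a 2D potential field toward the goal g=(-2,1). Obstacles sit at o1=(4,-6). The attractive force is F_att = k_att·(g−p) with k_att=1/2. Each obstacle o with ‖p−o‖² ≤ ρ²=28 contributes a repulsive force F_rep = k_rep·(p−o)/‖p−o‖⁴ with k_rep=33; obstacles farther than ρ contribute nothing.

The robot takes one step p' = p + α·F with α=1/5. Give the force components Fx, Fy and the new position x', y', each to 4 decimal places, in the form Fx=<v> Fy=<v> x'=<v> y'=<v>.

F_att = 1/2·(g−p) = 1/2·(-2,9) = (-1.0000,4.5000)
o1: d²=20 ≤ ρ²=28; F_rep = 33·(-4,-2)/20² = (-0.3300,-0.1650)
F = F_att + ΣF_rep = (-1.3300,4.3350)
p' = p + 1/5·F = (-0.2660,-7.1330)

Fx=-1.3300 Fy=4.3350 x'=-0.2660 y'=-7.1330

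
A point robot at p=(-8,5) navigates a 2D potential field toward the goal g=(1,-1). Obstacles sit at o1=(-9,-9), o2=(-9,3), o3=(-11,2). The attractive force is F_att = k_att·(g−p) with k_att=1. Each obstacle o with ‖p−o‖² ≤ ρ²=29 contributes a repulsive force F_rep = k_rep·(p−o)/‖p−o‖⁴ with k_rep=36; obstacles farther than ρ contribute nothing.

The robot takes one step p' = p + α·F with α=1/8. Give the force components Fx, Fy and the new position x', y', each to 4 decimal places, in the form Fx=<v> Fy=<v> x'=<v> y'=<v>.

Fx=10.7733 Fy=-2.7867 x'=-6.6533 y'=4.6517

F_att = 1·(g−p) = 1·(9,-6) = (9.0000,-6.0000)
o1: d²=197 > ρ²=29 → inactive
o2: d²=5 ≤ ρ²=29; F_rep = 36·(1,2)/5² = (1.4400,2.8800)
o3: d²=18 ≤ ρ²=29; F_rep = 36·(3,3)/18² = (0.3333,0.3333)
F = F_att + ΣF_rep = (10.7733,-2.7867)
p' = p + 1/8·F = (-6.6533,4.6517)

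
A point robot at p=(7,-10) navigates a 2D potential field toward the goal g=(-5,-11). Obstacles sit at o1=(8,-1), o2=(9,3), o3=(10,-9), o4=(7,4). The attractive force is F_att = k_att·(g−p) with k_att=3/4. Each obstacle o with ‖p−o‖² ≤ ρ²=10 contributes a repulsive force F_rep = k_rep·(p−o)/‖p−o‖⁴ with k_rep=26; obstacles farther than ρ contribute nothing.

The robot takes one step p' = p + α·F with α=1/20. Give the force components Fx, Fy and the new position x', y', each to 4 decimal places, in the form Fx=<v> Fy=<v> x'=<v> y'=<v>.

F_att = 3/4·(g−p) = 3/4·(-12,-1) = (-9.0000,-0.7500)
o1: d²=82 > ρ²=10 → inactive
o2: d²=173 > ρ²=10 → inactive
o3: d²=10 ≤ ρ²=10; F_rep = 26·(-3,-1)/10² = (-0.7800,-0.2600)
o4: d²=196 > ρ²=10 → inactive
F = F_att + ΣF_rep = (-9.7800,-1.0100)
p' = p + 1/20·F = (6.5110,-10.0505)

Fx=-9.7800 Fy=-1.0100 x'=6.5110 y'=-10.0505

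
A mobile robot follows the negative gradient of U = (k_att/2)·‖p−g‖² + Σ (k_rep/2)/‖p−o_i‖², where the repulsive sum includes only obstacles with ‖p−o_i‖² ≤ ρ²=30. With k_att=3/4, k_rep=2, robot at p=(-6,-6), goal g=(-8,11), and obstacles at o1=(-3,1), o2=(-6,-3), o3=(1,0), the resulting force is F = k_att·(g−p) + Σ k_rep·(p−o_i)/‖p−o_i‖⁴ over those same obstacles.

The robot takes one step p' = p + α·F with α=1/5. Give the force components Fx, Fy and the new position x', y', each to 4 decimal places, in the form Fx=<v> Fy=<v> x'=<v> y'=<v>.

F_att = 3/4·(g−p) = 3/4·(-2,17) = (-1.5000,12.7500)
o1: d²=58 > ρ²=30 → inactive
o2: d²=9 ≤ ρ²=30; F_rep = 2·(0,-3)/9² = (0.0000,-0.0741)
o3: d²=85 > ρ²=30 → inactive
F = F_att + ΣF_rep = (-1.5000,12.6759)
p' = p + 1/5·F = (-6.3000,-3.4648)

Fx=-1.5000 Fy=12.6759 x'=-6.3000 y'=-3.4648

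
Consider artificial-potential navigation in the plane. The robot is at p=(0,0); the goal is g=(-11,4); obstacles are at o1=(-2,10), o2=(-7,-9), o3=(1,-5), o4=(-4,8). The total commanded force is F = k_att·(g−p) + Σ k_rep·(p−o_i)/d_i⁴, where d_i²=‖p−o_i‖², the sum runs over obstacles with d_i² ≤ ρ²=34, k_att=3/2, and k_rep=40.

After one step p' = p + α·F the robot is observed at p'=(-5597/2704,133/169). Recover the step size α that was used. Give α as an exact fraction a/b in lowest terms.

F_att = 3/2·(g−p) = 3/2·(-11,4) = (-16.5000,6.0000)
o1: d²=104 > ρ²=34 → inactive
o2: d²=130 > ρ²=34 → inactive
o3: d²=26 ≤ ρ²=34; F_rep = 40·(-1,5)/26² = (-0.0592,0.2959)
o4: d²=80 > ρ²=34 → inactive
F = F_att + ΣF_rep = (-16.5592,6.2959)
Δp = p'−p = (-2.0699,0.7870); α = Δx/Fx = (-5597/2704) / (-5597/338) = 1/8
check: Δy/Fy = (133/169) / (1064/169) = 1/8 ✓

α = 1/8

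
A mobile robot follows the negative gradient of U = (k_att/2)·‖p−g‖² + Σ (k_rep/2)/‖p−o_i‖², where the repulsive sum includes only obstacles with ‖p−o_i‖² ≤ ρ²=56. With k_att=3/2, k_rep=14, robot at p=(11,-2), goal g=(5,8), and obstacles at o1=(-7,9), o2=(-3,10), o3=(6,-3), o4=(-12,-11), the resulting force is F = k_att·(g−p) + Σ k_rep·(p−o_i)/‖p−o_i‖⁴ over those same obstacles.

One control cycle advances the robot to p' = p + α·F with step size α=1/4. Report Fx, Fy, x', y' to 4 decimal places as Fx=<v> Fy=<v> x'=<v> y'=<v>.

F_att = 3/2·(g−p) = 3/2·(-6,10) = (-9.0000,15.0000)
o1: d²=445 > ρ²=56 → inactive
o2: d²=340 > ρ²=56 → inactive
o3: d²=26 ≤ ρ²=56; F_rep = 14·(5,1)/26² = (0.1036,0.0207)
o4: d²=610 > ρ²=56 → inactive
F = F_att + ΣF_rep = (-8.8964,15.0207)
p' = p + 1/4·F = (8.7759,1.7552)

Fx=-8.8964 Fy=15.0207 x'=8.7759 y'=1.7552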